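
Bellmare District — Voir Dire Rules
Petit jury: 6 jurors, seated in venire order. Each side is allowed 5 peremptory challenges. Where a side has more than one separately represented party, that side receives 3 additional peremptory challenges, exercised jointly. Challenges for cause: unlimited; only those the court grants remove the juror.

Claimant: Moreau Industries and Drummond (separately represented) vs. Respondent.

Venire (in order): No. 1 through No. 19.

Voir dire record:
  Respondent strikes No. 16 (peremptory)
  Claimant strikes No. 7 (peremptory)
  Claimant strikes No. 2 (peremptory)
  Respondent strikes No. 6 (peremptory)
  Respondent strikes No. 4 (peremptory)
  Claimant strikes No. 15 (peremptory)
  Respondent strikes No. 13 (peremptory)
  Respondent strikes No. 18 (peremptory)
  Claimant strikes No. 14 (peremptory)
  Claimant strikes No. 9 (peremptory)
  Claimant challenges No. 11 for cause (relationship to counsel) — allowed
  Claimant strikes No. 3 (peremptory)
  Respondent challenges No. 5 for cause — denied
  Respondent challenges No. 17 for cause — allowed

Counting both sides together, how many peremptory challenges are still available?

Claimant allotment: 5 base + 3 multi-party = 8. Respondent allotment: 5.
Claimant peremptories used: #7, #2, #15, #14, #9, #3 — 6 (the for-cause on #11 doesn't count).
Respondent peremptories used: #16, #6, #4, #13, #18 — 5 (for-cause on #5, #17 don't count).
Remaining: (8 − 6) + (5 − 5) = 2.

2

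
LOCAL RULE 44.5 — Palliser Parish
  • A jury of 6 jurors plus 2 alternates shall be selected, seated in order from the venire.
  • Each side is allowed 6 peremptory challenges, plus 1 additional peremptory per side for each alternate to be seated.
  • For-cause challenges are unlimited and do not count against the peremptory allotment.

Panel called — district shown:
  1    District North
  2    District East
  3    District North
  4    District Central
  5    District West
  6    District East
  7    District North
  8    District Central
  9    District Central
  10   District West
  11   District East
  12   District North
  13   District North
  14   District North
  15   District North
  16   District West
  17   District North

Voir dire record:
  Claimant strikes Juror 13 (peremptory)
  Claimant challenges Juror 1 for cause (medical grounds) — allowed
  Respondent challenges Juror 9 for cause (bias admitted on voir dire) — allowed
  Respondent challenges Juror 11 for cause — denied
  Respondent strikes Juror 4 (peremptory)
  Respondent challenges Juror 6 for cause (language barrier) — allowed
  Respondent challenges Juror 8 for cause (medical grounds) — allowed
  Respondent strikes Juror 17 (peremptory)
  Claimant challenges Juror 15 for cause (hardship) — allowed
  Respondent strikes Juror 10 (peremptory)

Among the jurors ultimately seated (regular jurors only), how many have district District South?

Removed: #1, #4, #6, #8, #9, #10, #13, #15, #17.
Seated jurors 1–6: #2, #3, #5, #7, #11, #12 (alternates #14, #16 not counted).
None of those are in District South → 0.

0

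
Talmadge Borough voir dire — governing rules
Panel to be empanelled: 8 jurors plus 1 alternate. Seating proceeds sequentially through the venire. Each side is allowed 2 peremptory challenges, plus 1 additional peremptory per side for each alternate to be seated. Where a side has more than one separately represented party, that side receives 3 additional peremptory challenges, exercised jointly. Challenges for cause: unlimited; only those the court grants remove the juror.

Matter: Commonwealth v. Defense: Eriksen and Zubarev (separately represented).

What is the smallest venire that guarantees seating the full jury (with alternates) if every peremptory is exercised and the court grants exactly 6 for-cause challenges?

Seats to fill: 8 + 1 alternates = 9.
Peremptories — Commonwealth: 2 + 1×1 = 3; Defense: 2 + 1×1 + 3 = 6; total 9.
For-cause removals: 6.
Minimum venire: 9 + 9 + 6 = 24.

24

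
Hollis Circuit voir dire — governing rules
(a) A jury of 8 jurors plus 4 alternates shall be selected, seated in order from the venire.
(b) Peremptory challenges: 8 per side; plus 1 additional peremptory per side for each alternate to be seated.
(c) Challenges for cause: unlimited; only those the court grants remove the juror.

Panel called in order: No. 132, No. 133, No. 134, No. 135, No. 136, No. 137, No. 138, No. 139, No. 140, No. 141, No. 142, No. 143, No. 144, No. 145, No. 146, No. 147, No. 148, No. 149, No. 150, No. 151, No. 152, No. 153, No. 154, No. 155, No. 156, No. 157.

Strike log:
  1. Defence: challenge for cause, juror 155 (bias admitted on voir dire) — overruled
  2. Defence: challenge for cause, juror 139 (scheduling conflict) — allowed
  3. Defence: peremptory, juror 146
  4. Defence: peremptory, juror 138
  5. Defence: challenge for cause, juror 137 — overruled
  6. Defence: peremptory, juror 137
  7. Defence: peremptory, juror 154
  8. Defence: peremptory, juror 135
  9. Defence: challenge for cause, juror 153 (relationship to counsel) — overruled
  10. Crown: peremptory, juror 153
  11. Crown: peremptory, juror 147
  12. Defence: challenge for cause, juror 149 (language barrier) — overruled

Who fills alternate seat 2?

145

Removed: #135, #137, #138, #139, #146, #147, #153, #154. (#149, #155 stay — for-cause denied.)
Seating in order: seats 1–8 → #132, #133, #134, #136, #140, #141, #142, #143; alternates → #144, #145, #148, #149.
So alternate 2 is #145.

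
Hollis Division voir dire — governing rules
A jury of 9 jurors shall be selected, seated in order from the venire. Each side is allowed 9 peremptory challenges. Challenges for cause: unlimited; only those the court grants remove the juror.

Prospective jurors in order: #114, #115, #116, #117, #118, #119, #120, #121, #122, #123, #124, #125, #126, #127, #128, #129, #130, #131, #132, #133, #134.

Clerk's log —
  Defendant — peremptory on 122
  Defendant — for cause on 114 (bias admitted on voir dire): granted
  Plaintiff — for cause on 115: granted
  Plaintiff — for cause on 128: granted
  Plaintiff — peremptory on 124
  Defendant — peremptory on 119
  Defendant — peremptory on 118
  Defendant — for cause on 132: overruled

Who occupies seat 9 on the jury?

Removed: #114, #115, #118, #119, #122, #124, #128. (#132 stays — for-cause denied.)
Seating in order: seats 1–9 → #116, #117, #120, #121, #123, #125, #126, #127, #129.
So seat 9 is #129.

129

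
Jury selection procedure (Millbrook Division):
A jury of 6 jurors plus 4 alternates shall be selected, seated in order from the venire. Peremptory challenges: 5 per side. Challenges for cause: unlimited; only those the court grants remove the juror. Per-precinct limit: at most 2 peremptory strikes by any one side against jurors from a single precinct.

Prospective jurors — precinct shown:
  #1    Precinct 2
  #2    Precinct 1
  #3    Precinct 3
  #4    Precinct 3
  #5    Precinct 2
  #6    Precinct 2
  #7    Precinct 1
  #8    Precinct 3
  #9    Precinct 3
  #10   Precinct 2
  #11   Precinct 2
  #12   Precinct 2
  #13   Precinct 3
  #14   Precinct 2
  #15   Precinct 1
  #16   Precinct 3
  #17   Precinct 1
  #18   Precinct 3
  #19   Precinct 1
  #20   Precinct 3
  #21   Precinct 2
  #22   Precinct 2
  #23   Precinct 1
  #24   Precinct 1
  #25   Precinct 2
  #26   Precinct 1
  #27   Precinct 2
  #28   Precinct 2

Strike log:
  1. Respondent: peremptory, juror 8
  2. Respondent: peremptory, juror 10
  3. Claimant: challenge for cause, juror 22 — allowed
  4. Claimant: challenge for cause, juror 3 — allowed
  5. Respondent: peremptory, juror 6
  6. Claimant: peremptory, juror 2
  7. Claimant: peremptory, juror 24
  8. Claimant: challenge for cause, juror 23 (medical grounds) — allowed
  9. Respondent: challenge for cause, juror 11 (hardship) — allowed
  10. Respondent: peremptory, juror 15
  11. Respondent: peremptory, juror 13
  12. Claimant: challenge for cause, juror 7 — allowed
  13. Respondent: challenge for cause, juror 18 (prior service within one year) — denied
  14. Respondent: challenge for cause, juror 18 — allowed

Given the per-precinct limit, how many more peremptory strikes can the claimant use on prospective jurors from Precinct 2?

2

Claimant peremptories so far: #2, #24 — 2 of 5 used, 3 left overall.
Against Precinct 2: none yet — per-precinct cap 2 leaves 2.
Binding limit: min(3, 2) = 2.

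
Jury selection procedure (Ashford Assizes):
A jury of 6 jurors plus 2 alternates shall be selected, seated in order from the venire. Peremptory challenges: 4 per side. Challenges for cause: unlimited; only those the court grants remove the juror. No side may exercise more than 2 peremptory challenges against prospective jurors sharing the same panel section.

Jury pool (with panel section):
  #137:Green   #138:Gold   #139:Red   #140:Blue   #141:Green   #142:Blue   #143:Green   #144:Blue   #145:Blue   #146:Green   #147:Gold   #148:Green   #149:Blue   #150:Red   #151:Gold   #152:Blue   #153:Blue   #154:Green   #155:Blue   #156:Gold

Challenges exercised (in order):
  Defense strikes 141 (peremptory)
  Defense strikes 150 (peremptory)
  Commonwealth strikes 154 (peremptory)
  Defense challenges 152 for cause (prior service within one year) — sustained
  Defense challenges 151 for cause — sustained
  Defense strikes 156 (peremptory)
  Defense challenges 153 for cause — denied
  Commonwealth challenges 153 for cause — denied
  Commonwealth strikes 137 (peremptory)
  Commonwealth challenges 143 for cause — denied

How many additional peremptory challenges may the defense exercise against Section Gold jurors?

1

Defense peremptories so far: #141, #150, #156 — 3 of 4 used, 1 left overall.
Against Section Gold: #156 — 1 used; per-section cap 2 leaves 1.
Binding limit: min(1, 1) = 1.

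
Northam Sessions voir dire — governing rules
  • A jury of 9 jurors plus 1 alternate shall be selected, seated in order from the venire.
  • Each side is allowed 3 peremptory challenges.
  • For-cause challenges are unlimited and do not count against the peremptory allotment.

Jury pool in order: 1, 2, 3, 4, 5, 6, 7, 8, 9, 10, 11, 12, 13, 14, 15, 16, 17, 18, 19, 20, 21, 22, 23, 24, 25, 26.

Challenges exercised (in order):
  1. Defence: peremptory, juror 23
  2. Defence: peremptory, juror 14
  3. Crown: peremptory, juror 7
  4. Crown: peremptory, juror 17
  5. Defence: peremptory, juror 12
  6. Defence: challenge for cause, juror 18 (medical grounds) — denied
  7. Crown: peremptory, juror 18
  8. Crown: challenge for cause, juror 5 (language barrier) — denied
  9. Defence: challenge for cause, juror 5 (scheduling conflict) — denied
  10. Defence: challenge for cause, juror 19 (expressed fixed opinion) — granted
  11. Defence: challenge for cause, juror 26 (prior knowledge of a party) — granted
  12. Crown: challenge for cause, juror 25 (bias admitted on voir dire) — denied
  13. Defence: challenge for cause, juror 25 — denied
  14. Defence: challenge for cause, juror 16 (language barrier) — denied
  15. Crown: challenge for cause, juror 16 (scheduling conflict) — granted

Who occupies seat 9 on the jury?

10

Removed: #7, #12, #14, #16, #17, #18, #19, #23, #26. (#5, #25 stay — for-cause denied.)
Seating in order: seats 1–9 → #1, #2, #3, #4, #5, #6, #8, #9, #10; alternates → #11.
So seat 9 is #10.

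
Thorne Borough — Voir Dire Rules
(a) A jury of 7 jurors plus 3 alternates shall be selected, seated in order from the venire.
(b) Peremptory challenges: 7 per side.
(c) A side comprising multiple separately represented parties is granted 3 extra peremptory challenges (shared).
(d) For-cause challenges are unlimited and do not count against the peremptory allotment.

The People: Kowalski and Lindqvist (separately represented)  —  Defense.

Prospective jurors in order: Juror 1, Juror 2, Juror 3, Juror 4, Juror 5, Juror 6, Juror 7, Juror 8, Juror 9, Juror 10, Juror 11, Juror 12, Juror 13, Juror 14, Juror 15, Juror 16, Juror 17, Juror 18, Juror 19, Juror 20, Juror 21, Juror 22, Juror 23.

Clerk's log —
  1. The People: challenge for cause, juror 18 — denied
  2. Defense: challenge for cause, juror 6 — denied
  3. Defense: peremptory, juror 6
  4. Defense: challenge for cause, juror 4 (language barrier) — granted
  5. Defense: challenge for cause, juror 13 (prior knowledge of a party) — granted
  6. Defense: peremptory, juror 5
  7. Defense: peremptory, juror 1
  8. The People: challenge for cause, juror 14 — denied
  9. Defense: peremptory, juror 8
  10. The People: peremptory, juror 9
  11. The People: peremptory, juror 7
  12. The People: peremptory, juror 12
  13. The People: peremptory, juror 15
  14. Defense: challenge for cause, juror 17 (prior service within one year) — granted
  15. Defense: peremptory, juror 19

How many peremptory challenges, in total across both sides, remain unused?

8

The People allotment: 7 base + 3 multi-party = 10. Defense allotment: 7.
The People peremptories used: #9, #7, #12, #15 — 4 (for-cause on #18, #14 don't count).
Defense peremptories used: #6, #5, #1, #8, #19 — 5 (for-cause on #6, #4, #13, #17 don't count).
Remaining: (10 − 4) + (7 − 5) = 8.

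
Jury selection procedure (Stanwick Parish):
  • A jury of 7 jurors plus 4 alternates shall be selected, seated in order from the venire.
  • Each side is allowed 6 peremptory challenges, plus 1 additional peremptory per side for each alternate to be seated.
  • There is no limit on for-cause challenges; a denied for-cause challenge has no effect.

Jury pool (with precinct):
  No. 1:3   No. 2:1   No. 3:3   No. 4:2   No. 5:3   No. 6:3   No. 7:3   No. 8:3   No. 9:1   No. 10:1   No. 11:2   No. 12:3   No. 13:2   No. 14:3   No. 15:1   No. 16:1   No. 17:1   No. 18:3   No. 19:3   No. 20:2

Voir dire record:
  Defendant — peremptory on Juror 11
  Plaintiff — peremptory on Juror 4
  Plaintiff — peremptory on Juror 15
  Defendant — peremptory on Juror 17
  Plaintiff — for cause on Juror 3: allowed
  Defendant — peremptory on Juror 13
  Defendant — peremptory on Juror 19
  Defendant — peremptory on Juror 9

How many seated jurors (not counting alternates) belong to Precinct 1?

2

Removed: #3, #4, #9, #11, #13, #15, #17, #19.
Seated jurors 1–7: #1, #2, #5, #6, #7, #8, #10 (alternates #12, #14, #16, #18 not counted).
Of those, in Precinct 1: #2, #10 → 2.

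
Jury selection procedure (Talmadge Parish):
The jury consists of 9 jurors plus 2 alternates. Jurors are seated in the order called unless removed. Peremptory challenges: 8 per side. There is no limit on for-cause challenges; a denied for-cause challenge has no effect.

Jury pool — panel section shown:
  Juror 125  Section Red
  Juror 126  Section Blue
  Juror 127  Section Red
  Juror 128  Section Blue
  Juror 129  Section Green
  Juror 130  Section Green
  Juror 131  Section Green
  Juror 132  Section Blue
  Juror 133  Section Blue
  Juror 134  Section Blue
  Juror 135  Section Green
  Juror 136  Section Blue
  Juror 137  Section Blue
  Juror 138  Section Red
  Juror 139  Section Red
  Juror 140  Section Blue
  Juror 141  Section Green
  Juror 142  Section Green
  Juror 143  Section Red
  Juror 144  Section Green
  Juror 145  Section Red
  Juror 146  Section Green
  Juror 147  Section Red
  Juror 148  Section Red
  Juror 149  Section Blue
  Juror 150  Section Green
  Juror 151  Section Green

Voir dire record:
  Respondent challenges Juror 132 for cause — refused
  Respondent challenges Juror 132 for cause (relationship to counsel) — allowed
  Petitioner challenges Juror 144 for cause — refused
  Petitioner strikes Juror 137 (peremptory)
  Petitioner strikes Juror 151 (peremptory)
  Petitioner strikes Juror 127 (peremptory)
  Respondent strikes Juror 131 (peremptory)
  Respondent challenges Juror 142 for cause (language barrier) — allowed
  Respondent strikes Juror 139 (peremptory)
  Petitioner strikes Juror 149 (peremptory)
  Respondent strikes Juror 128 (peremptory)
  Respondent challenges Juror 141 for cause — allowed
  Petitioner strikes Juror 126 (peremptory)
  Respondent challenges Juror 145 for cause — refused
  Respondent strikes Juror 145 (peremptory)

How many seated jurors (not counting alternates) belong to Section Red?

2

Removed: #126, #127, #128, #131, #132, #137, #139, #141, #142, #145, #149, #151.
Seated jurors 1–9: #125, #129, #130, #133, #134, #135, #136, #138, #140 (alternates #143, #144 not counted).
Of those, in Section Red: #125, #138 → 2.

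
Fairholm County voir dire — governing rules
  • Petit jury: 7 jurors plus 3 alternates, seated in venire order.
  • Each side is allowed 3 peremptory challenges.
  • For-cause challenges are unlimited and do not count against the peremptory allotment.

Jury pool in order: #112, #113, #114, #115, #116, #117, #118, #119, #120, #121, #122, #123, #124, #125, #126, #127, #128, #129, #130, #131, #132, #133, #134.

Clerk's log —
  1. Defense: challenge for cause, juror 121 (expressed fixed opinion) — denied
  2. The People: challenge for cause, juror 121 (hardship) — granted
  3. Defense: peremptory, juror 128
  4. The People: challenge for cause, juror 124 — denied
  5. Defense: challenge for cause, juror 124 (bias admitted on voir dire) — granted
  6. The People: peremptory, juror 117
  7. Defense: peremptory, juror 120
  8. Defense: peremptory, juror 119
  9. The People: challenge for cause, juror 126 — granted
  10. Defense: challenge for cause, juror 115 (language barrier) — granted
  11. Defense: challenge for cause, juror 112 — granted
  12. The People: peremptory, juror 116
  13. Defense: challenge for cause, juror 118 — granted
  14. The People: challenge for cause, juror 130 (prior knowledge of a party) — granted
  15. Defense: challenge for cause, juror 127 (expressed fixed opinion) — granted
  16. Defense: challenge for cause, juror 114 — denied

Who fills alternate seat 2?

Removed: #112, #115, #116, #117, #118, #119, #120, #121, #124, #126, #127, #128, #130. (#114 stays — for-cause denied.)
Seating in order: seats 1–7 → #113, #114, #122, #123, #125, #129, #131; alternates → #132, #133, #134.
So alternate 2 is #133.

133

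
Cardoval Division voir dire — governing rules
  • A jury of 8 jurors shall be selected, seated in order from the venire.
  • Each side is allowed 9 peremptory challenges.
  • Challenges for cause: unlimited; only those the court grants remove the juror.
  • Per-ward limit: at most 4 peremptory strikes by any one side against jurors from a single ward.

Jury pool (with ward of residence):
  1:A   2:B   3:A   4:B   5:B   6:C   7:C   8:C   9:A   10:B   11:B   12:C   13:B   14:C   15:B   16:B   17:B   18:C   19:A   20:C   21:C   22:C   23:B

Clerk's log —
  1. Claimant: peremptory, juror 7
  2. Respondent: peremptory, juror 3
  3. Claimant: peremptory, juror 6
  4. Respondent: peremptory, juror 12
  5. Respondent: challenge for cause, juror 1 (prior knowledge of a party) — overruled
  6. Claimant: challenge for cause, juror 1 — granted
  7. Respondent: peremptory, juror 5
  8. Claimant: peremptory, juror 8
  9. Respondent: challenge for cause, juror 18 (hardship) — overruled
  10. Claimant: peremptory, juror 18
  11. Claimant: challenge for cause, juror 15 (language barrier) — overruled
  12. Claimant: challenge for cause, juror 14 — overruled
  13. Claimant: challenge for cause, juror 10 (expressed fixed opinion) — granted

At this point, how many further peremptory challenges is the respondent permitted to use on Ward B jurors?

Respondent peremptories so far: #3, #12, #5 — 3 of 9 used, 6 left overall.
Against Ward B: #5 — 1 used; per-ward cap 4 leaves 3.
Binding limit: min(6, 3) = 3.

3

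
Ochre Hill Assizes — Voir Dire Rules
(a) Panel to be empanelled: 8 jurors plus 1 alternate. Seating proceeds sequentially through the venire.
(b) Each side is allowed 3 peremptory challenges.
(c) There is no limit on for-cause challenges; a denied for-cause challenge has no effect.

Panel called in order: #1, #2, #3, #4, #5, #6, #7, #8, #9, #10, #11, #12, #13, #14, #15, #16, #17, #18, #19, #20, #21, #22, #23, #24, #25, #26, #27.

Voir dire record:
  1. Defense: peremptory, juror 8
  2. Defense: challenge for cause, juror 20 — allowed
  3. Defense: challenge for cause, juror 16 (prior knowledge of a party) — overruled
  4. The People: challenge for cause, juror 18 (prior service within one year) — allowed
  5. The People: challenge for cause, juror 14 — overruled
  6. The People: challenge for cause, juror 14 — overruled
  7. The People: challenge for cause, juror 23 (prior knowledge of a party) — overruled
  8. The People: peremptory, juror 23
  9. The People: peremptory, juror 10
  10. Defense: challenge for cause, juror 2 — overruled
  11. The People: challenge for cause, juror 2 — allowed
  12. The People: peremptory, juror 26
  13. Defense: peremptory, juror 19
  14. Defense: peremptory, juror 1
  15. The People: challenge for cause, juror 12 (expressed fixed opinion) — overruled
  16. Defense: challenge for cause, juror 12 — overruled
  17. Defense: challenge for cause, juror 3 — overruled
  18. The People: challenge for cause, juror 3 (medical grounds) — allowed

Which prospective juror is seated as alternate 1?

14

Removed: #1, #2, #3, #8, #10, #18, #19, #20, #23, #26. (#12, #14, #16 stay — for-cause denied.)
Seating in order: seats 1–8 → #4, #5, #6, #7, #9, #11, #12, #13; alternates → #14.
So alternate 1 is #14.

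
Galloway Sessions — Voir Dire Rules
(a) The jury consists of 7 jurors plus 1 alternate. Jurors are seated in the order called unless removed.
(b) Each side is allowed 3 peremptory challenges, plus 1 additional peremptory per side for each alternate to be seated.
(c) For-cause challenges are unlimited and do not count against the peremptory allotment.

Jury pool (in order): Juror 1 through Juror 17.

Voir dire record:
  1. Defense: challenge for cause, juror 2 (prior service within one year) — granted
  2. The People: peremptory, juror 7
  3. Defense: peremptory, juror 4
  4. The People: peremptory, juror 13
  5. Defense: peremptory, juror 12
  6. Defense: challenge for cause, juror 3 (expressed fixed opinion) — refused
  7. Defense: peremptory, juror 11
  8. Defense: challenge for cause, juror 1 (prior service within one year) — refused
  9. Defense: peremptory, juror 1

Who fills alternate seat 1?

15

Removed: #1, #2, #4, #7, #11, #12, #13. (#3 stays — for-cause denied.)
Seating in order: seats 1–7 → #3, #5, #6, #8, #9, #10, #14; alternates → #15.
So alternate 1 is #15.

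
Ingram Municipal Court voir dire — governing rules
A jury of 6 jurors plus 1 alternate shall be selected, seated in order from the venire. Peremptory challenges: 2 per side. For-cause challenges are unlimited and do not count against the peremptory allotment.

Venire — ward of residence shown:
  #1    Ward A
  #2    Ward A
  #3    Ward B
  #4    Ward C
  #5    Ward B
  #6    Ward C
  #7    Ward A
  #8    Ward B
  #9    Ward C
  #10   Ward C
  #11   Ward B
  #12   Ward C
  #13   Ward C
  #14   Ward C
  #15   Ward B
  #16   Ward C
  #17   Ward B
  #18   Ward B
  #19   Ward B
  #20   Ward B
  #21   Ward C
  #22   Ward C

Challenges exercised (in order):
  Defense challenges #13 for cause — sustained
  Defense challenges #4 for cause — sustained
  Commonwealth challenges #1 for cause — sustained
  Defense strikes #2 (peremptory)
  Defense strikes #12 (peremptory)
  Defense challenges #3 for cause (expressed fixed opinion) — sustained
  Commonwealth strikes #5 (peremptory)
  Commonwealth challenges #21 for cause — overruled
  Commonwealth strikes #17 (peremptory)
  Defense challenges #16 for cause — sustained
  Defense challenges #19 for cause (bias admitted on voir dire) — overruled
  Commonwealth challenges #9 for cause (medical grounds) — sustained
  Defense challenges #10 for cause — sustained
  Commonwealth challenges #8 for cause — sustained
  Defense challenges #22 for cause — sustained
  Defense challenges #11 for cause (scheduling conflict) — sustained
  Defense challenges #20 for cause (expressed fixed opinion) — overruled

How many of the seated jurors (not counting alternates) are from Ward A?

Removed: #1, #2, #3, #4, #5, #8, #9, #10, #11, #12, #13, #16, #17, #22.
Seated jurors 1–6: #6, #7, #14, #15, #18, #19 (alternates #20 not counted).
Of those, in Ward A: #7 → 1.

1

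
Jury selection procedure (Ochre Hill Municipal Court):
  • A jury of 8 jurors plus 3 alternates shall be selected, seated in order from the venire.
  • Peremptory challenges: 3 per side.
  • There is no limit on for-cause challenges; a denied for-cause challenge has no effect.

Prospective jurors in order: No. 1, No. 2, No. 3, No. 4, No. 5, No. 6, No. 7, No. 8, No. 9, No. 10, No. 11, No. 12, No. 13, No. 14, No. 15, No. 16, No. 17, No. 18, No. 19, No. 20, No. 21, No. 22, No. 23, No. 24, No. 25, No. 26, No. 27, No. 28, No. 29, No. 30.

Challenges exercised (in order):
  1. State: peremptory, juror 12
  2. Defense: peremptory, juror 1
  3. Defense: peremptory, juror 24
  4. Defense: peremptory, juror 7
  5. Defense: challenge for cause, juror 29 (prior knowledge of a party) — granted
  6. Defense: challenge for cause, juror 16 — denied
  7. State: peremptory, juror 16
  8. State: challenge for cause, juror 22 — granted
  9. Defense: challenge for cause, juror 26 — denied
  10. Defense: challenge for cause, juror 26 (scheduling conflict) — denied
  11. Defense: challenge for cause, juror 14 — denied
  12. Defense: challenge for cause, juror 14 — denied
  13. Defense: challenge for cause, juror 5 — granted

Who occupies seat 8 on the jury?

Removed: #1, #5, #7, #12, #16, #22, #24, #29. (#14, #26 stay — for-cause denied.)
Filling seats in venire order through position 8: #2, #3, #4, #6, #8, #9, #10, #11.
So seat 8 is #11.

11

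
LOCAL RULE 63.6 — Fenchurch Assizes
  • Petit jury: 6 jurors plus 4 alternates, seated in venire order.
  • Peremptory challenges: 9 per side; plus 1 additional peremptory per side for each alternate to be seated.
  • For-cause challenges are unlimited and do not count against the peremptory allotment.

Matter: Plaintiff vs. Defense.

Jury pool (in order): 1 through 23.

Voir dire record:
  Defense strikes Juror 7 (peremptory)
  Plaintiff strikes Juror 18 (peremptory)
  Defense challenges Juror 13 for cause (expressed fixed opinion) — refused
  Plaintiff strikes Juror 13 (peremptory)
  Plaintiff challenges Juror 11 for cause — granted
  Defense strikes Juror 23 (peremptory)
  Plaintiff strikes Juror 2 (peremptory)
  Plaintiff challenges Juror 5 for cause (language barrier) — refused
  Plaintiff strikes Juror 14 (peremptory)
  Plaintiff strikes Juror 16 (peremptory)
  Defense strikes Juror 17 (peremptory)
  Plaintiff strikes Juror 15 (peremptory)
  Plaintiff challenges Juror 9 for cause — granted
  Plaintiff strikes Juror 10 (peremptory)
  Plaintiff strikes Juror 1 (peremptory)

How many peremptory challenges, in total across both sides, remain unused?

15

Plaintiff allotment: 9 base + 1 × 4 alternates = 13. Defense allotment: 9 base + 1 × 4 alternates = 13.
Plaintiff peremptories used: #18, #13, #2, #14, #16, #15, #10, #1 — 8 (for-cause on #11, #5, #9 don't count).
Defense peremptories used: #7, #23, #17 — 3 (the for-cause on #13 doesn't count).
Remaining: (13 − 8) + (13 − 3) = 15.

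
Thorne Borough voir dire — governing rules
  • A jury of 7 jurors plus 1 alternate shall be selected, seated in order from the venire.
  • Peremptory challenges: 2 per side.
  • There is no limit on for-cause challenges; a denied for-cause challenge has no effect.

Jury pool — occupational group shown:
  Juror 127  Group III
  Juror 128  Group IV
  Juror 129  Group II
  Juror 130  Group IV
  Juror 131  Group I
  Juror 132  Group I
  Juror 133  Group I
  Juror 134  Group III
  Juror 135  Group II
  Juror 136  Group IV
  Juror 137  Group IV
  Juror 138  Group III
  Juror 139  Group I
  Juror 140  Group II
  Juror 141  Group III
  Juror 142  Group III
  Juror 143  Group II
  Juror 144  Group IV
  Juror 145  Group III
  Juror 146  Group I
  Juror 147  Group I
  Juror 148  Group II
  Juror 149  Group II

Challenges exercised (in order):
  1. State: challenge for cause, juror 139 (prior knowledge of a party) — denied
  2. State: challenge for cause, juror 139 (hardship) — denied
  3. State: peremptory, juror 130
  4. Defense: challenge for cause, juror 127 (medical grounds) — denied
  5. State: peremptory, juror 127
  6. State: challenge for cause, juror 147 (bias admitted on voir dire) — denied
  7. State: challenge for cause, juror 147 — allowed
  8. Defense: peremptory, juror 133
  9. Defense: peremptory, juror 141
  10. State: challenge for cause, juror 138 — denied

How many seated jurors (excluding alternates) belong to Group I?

Removed: #127, #130, #133, #141, #147.
Seated jurors 1–7: #128, #129, #131, #132, #134, #135, #136 (alternates #137 not counted).
Of those, in Group I: #131, #132 → 2.

2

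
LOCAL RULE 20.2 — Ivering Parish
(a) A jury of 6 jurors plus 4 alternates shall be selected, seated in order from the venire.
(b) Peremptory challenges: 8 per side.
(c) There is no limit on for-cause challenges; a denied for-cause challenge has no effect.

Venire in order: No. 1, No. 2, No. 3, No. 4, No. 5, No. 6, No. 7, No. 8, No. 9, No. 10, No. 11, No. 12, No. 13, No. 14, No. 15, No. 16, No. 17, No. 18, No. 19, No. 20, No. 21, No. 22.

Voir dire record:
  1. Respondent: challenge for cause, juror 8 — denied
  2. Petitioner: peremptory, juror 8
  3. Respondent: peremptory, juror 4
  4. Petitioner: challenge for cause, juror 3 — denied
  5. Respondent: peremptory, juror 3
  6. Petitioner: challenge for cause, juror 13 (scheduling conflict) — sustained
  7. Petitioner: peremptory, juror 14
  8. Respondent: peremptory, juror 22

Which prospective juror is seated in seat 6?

Removed: #3, #4, #8, #13, #14, #22.
Seating in order: seats 1–6 → #1, #2, #5, #6, #7, #9; alternates → #10, #11, #12, #15.
So seat 6 is #9.

9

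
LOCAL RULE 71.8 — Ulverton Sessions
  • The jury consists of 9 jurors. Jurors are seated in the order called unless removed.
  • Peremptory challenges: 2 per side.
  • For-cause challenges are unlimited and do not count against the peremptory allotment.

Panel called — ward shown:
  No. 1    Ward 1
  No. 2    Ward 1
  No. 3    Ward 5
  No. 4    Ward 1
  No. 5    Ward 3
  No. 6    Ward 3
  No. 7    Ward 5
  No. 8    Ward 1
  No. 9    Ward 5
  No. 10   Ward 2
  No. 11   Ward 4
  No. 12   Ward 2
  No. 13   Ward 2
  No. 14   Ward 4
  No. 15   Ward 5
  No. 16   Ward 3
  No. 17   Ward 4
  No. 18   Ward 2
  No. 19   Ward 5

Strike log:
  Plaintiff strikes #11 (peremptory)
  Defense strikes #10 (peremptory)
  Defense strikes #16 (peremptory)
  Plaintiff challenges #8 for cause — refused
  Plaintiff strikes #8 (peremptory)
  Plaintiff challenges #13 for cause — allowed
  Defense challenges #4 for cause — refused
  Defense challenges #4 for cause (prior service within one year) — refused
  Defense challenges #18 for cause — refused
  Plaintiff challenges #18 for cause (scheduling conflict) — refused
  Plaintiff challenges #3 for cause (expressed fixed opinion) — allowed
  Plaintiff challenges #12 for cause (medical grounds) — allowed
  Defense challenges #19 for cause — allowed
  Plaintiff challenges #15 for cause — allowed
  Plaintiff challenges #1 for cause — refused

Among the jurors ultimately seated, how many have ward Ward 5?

2

Removed: #3, #8, #10, #11, #12, #13, #15, #16, #19.
Seated jurors 1–9: #1, #2, #4, #5, #6, #7, #9, #14, #17.
Of those, in Ward 5: #7, #9 → 2.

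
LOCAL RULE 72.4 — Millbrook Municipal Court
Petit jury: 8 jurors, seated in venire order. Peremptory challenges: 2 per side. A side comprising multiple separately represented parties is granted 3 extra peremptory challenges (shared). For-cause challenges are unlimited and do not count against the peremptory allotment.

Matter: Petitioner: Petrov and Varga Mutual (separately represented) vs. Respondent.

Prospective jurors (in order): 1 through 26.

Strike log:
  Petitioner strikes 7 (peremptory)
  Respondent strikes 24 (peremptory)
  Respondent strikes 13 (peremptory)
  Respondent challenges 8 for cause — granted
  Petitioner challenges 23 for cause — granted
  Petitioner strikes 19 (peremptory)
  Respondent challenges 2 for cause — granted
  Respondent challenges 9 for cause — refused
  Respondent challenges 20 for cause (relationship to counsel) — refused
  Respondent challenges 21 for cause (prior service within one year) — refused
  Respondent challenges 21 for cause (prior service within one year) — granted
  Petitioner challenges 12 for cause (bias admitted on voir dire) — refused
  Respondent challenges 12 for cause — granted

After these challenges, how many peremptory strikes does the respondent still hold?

Respondent allotment: 2.
Respondent peremptories used: #24, #13 — 2 (for-cause on #8, #2, #9, #20, #21, #21, #12 don't count).
Remaining: 2 − 2 = 0.

0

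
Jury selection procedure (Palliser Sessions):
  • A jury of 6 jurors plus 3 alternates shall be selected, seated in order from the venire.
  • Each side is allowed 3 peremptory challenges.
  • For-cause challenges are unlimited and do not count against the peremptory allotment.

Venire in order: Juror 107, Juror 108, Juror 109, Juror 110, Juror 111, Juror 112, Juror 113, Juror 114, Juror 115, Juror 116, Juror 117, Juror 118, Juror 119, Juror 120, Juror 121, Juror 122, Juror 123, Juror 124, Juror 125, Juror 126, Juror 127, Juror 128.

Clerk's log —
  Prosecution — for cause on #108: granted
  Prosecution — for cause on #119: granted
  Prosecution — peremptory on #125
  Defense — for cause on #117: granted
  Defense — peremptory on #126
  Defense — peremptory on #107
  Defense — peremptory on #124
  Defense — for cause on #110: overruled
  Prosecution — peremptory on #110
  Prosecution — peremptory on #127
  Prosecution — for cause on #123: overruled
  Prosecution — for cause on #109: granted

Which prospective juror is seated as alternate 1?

Removed: #107, #108, #109, #110, #117, #119, #124, #125, #126, #127. (#123 stays — for-cause denied.)
Seating in order: seats 1–6 → #111, #112, #113, #114, #115, #116; alternates → #118, #120, #121.
So alternate 1 is #118.

118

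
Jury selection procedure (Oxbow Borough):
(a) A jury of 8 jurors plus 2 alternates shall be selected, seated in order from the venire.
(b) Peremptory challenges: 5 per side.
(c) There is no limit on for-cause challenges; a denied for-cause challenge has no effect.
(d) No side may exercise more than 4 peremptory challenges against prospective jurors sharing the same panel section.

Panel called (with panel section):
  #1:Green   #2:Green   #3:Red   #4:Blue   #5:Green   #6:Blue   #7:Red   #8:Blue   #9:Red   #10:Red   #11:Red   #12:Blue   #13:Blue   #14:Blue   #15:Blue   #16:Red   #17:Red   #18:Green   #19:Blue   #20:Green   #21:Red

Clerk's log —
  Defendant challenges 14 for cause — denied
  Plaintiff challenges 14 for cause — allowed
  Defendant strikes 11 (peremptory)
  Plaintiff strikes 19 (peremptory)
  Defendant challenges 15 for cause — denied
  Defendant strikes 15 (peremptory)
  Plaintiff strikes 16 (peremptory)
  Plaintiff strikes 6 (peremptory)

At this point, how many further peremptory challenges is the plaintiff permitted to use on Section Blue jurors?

2

Plaintiff peremptories so far: #19, #16, #6 — 3 of 5 used, 2 left overall.
Against Section Blue: #19, #6 — 2 used; per-section cap 4 leaves 2.
Binding limit: min(2, 2) = 2.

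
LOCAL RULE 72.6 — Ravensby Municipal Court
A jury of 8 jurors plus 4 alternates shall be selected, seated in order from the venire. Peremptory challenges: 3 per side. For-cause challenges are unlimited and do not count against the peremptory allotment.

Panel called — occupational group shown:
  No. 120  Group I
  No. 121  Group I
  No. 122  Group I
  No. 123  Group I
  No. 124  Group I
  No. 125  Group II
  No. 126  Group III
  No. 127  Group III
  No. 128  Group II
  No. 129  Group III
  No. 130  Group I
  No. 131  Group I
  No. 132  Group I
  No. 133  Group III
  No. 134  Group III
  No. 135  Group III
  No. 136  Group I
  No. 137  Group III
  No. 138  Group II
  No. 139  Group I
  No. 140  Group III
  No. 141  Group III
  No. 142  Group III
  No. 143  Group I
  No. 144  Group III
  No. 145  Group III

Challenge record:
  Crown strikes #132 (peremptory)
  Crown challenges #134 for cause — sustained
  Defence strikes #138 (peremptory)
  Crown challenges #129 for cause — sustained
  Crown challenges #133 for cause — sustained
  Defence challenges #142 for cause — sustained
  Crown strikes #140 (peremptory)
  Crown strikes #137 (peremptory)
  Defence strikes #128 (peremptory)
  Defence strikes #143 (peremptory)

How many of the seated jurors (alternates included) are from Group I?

Removed: #128, #129, #132, #133, #134, #137, #138, #140, #142, #143.
Seated (12 incl. alternates): #120, #121, #122, #123, #124, #125, #126, #127, #130, #131, #135, #136.
Of those, in Group I: #120, #121, #122, #123, #124, #130, #131, #136 → 8.

8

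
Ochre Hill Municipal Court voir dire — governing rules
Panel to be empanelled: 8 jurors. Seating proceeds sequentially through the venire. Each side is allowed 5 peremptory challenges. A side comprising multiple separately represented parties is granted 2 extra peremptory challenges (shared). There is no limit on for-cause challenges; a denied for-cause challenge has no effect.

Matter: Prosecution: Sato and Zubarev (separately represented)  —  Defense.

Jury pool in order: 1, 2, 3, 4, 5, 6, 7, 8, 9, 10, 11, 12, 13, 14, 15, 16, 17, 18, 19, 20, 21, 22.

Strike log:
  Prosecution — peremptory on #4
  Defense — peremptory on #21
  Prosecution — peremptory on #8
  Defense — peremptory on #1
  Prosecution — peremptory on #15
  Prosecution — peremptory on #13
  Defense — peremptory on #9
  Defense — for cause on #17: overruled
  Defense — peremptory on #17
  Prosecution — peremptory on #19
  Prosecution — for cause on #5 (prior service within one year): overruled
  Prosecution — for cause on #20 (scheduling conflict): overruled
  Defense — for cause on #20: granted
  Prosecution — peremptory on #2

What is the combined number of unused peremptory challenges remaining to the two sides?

2

Prosecution allotment: 5 base + 2 multi-party = 7. Defense allotment: 5.
Prosecution peremptories used: #4, #8, #15, #13, #19, #2 — 6 (for-cause on #5, #20 don't count).
Defense peremptories used: #21, #1, #9, #17 — 4 (for-cause on #17, #20 don't count).
Remaining: (7 − 6) + (5 − 4) = 2.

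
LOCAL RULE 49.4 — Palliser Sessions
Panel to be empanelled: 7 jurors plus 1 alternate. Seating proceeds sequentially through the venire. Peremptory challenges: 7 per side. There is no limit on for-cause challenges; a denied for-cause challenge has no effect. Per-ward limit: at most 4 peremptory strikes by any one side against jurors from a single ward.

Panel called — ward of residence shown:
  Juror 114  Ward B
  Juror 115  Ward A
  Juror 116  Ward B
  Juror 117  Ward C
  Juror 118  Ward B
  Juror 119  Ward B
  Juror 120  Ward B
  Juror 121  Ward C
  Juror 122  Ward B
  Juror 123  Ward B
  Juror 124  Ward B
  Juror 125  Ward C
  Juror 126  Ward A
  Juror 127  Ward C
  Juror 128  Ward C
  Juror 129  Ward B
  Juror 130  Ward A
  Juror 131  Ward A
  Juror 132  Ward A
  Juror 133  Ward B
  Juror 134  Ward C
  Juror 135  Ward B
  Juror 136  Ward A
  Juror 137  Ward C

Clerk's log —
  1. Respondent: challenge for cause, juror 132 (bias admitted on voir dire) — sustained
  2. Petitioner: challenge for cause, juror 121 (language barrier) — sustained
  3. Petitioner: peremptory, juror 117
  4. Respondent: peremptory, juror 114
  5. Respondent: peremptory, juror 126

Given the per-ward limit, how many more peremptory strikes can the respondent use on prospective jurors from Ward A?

Respondent peremptories so far: #114, #126 — 2 of 7 used, 5 left overall.
Against Ward A: #126 — 1 used; per-ward cap 4 leaves 3.
Binding limit: min(5, 3) = 3.

3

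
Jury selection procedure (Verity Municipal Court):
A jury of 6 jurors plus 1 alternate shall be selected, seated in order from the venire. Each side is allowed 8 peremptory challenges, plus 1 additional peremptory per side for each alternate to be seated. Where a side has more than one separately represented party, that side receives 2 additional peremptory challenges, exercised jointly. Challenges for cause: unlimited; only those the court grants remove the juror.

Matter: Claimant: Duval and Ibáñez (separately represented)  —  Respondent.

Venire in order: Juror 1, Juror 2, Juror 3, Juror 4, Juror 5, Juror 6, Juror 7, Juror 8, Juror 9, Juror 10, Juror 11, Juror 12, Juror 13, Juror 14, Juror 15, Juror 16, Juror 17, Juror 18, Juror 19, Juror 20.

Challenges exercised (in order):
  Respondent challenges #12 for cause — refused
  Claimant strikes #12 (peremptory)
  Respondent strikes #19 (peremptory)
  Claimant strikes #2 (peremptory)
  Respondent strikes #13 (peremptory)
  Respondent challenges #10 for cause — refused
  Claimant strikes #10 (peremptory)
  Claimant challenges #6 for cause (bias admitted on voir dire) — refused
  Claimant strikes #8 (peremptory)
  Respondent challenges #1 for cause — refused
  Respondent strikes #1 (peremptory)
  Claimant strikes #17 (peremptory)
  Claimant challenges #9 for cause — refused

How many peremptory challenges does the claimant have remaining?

Claimant allotment: 8 base + 1 × 1 alternate + 2 multi-party = 11.
Claimant peremptories used: #12, #2, #10, #8, #17 — 5 (for-cause on #6, #9 don't count).
Remaining: 11 − 5 = 6.

6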